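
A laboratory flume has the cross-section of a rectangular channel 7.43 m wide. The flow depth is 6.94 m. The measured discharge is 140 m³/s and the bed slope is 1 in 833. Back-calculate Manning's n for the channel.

Flow area A = b·y = 7.43 × 6.94 = 51.56 m². Wetted perimeter P = b + 2y = 7.43 + 2×6.94 = 21.31 m.
Hydraulic radius R = A/P = 51.56/21.31 = 2.42 m.
Rearranging Manning's equation: n = (1/Q) A R^(2/3) S^(1/2) = (1/140) × 51.56 × 2.42^(2/3) × √0.0012 = 0.023.

n = 0.023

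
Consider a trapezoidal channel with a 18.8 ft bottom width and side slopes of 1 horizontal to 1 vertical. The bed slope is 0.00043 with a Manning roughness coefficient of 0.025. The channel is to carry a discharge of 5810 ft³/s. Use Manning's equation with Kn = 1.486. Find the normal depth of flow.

Manning's equation rearranged: A R^(2/3) = nQ / (1.486·√S) = 0.025 × 5810 / (1.486 × √0.00043) = 4714.
Trying y = 27.2 ft: A R^(2/3) = 6942 — over.
Trying y = 18.3 ft: A R^(2/3) = 3071 — short.
Trying y = 22.6 ft: A R^(2/3) = 4714 — ≈ 4714.

y_n = 22.6 ft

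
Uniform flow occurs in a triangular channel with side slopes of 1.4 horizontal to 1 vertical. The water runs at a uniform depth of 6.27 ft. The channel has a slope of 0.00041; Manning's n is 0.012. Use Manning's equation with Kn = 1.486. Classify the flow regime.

subcritical

For a triangular section with side slope z = 1.4: A = zy² = 1.4×6.27² = 55.04 ft²; P = 2y√(1+z²) = 2×6.27×1.72 = 21.57 ft.
Hydraulic radius R = A/P = 55.04/21.57 = 2.551 ft.
V = (1.486/n) R^(2/3) √S = (1.486/0.012) × 2.551^(2/3) × √0.00041 = 4.681 ft/s. Hydraulic depth D_h = A/T = 55.04/17.56 = 3.135 ft.
Froude number Fr = V/√(g·D_h) = 4.681/√(32.2×3.135) = 0.466, which is less than 1, so the flow is subcritical.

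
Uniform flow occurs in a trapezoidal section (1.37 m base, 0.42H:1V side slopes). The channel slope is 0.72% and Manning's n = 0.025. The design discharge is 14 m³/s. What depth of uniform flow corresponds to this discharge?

Manning's equation rearranged: A R^(2/3) = nQ / (1·√S) = 0.025 × 14 / (√0.0072) = 4.125.
Try y = 2.41 m: A R^(2/3) = 5.233 — too large.
Try y = 1.61 m: A R^(2/3) = 2.541 — too small.
Try y = 2.12 m: A R^(2/3) = 4.139 — close enough.

y_n = 2.12 m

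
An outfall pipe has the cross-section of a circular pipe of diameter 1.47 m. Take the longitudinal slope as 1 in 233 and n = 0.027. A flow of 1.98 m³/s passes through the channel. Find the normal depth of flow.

Manning's equation rearranged: A R^(2/3) = nQ / (1·√S) = 0.027 × 1.98 / (√0.004292) = 0.816.
Trying y = 1.37 m: A R^(2/3) = 0.9364 — too large.
Trying y = 0.779 m: A R^(2/3) = 0.4799 — too small.
Trying y = 1.13 m: A R^(2/3) = 0.8165 — close enough.

y_n = 1.13 m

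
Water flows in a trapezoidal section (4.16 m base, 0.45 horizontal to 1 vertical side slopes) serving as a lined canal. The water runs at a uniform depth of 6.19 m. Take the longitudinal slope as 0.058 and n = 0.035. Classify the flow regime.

supercritical

With bottom width b = 4.16 m and side slope z = 0.45: A = (b + zy)y = (4.16 + 0.45×6.19)×6.19 = 42.99 m²; P = b + 2y√(1+z²) = 4.16 + 2×6.19×1.097 = 17.74 m.
Hydraulic radius R = A/P = 42.99/17.74 = 2.424 m.
V = (1/n) R^(2/3) √S = (1/0.035) × 2.424^(2/3) × √0.058 = 12.42 m/s. Hydraulic depth D_h = A/T = 42.99/9.731 = 4.418 m.
Froude number Fr = V/√(g·D_h) = 12.42/√(9.81×4.418) = 1.89, which is greater than 1, so the flow is supercritical.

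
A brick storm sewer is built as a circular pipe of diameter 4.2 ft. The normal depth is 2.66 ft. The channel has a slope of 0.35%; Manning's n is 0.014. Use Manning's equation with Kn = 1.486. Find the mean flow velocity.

For a circular section of diameter D = 4.2 ft at depth y = 2.66 ft, the central angle is θ = 2 arccos(1 − 2y/D) = 3.681 rad. Then A = (D²/8)(θ − sin θ) = 9.251 ft² and P = Dθ/2 = 7.731 ft.
Hydraulic radius R = A/P = 9.251/7.731 = 1.197 ft.
From Manning's equation, V = (1.486/n) R^(2/3) S^(1/2) = (1.486/0.014) × 1.197^(2/3) × 0.0035^(1/2) = 7.08 ft/s.

V = 7.08 ft/s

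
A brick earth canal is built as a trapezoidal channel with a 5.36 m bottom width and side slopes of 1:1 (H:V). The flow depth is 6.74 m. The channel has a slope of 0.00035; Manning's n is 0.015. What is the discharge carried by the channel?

With bottom width b = 5.36 m and side slope z = 1: A = (b + zy)y = (5.36 + 1×6.74)×6.74 = 81.55 m²; P = b + 2y√(1+z²) = 5.36 + 2×6.74×1.414 = 24.42 m.
Hydraulic radius R = A/P = 81.55/24.42 = 3.339 m.
Manning's equation: Q = (1/n) A R^(2/3) S^(1/2) = (1/0.015) × 81.55 × 3.339^(2/3) × 0.00035^(1/2) = 227 m³/s.

Q = 227 m³/s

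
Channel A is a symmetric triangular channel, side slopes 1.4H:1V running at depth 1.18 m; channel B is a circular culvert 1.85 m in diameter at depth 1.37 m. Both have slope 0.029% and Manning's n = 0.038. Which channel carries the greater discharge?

Channel A: For a triangular section with side slope z = 1.4: A = zy² = 1.4×1.18² = 1.949 m²; P = 2y√(1+z²) = 2×1.18×1.72 = 4.06 m. Hydraulic radius R = A/P = 1.949/4.06 = 0.4801 m. Q_A = (1/0.038)·1.949·0.4801^(2/3)·√0.00029 = 0.5356 m³/s.
Channel B: For a circular section of diameter D = 1.85 m at depth y = 1.37 m, the central angle is θ = 2 arccos(1 − 2y/D) = 4.145 rad. Then A = (D²/8)(θ − sin θ) = 2.134 m² and P = Dθ/2 = 3.834 m. Hydraulic radius R = A/P = 2.134/3.834 = 0.5566 m. Q_B = (1/0.038)·2.134·0.5566^(2/3)·√0.00029 = 0.6472 m³/s.
Q_A = 0.5356 m³/s vs Q_B = 0.6472 m³/s, so channel B carries more.

channel B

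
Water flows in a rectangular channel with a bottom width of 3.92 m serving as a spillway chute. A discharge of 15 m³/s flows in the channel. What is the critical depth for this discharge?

y_c = 1.14 m

For a rectangular channel, critical depth y_c = (q²/g)^(1/3) where q = Q/b = 15/3.92 = 3.827 m²/s.
So y_c = (3.827²/9.81)^(1/3) = 1.14 m.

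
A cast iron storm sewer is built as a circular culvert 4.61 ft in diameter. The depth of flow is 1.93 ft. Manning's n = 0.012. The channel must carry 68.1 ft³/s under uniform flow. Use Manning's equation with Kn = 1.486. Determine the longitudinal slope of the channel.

For a circular section of diameter D = 4.61 ft at depth y = 1.93 ft, the central angle is θ = 2 arccos(1 − 2y/D) = 2.815 rad. Then A = (D²/8)(θ − sin θ) = 6.625 ft² and P = Dθ/2 = 6.488 ft.
Hydraulic radius R = A/P = 6.625/6.488 = 1.021 ft.
From Manning's equation, S = [nQ / (1.486 A R^(2/3))]² = [0.012 × 68.1 / (1.486 × 6.625 × 1.021^(2/3))]² = 0.0067.

S = 0.0067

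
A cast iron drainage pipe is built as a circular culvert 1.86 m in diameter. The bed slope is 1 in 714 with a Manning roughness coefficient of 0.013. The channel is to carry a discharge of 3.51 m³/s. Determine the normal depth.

y_n = 1.2 m

Manning's equation rearranged: A R^(2/3) = nQ / (1·√S) = 0.013 × 3.51 / (√0.001401) = 1.219.
Try y = 1.07 m: A R^(2/3) = 1.026 — too small.
Try y = 1.35 m: A R^(2/3) = 1.43 — too large.
Try y = 1.2 m: A R^(2/3) = 1.22 — matches.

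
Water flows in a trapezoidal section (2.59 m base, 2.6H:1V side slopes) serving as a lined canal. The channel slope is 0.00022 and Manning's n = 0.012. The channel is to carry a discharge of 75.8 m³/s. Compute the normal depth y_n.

Manning's equation rearranged: A R^(2/3) = nQ / (1·√S) = 0.012 × 75.8 / (√0.00022) = 61.33.
Try y = 2.39 m: A R^(2/3) = 25.36 — low.
Try y = 4.19 m: A R^(2/3) = 94.95 — high.
Try y = 3.49 m: A R^(2/3) = 61.29 — close enough.

y_n = 3.49 m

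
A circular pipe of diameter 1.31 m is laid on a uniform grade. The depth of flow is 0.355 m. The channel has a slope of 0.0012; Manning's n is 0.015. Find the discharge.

For a circular section of diameter D = 1.31 m at depth y = 0.355 m, the central angle is θ = 2 arccos(1 − 2y/D) = 2.19 rad. Then A = (D²/8)(θ − sin θ) = 0.2951 m² and P = Dθ/2 = 1.434 m.
Hydraulic radius R = A/P = 0.2951/1.434 = 0.2057 m.
Manning's equation: Q = (1/n) A R^(2/3) S^(1/2) = (1/0.015) × 0.2951 × 0.2057^(2/3) × 0.0012^(1/2) = 0.238 m³/s.

Q = 0.238 m³/s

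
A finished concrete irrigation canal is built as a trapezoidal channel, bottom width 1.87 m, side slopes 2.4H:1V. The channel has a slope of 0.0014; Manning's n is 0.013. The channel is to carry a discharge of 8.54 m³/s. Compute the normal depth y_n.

y_n = 0.987 m

Manning's equation rearranged: A R^(2/3) = nQ / (1·√S) = 0.013 × 8.54 / (√0.0014) = 2.967.
Try y = 1.25 m: A R^(2/3) = 4.923 — over.
Try y = 0.842 m: A R^(2/3) = 2.13 — short.
Try y = 0.987 m: A R^(2/3) = 2.968 — matches.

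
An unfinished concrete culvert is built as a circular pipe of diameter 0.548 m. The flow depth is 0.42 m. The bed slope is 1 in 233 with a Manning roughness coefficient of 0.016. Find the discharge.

For a circular section of diameter D = 0.548 m at depth y = 0.42 m, the central angle is θ = 2 arccos(1 − 2y/D) = 4.266 rad. Then A = (D²/8)(θ − sin θ) = 0.194 m² and P = Dθ/2 = 1.169 m.
Hydraulic radius R = A/P = 0.194/1.169 = 0.166 m.
Manning's equation: Q = (1/n) A R^(2/3) S^(1/2) = (1/0.016) × 0.194 × 0.166^(2/3) × 0.004292^(1/2) = 0.24 m³/s.

Q = 0.24 m³/s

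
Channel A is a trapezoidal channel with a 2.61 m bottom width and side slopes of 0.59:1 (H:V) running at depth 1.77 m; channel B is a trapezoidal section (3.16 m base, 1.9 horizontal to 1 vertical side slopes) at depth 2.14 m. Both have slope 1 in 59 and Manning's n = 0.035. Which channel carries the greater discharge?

channel B

Channel A: With bottom width b = 2.61 m and side slope z = 0.59: A = (b + zy)y = (2.61 + 0.59×1.77)×1.77 = 6.468 m²; P = b + 2y√(1+z²) = 2.61 + 2×1.77×1.161 = 6.72 m. Hydraulic radius R = A/P = 6.468/6.72 = 0.9625 m. Q_A = (1/0.035)·6.468·0.9625^(2/3)·√0.01695 = 23.45 m³/s.
Channel B: With bottom width b = 3.16 m and side slope z = 1.9: A = (b + zy)y = (3.16 + 1.9×2.14)×2.14 = 15.46 m²; P = b + 2y√(1+z²) = 3.16 + 2×2.14×2.147 = 12.35 m. Hydraulic radius R = A/P = 15.46/12.35 = 1.252 m. Q_B = (1/0.035)·15.46·1.252^(2/3)·√0.01695 = 66.82 m³/s.
Q_A = 23.45 m³/s vs Q_B = 66.82 m³/s, so channel B carries more.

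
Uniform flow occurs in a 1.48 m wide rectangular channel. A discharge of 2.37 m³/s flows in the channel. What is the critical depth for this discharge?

For a rectangular channel, critical depth y_c = (q²/g)^(1/3) where q = Q/b = 2.37/1.48 = 1.601 m²/s.
So y_c = (1.601²/9.81)^(1/3) = 0.639 m.

y_c = 0.639 m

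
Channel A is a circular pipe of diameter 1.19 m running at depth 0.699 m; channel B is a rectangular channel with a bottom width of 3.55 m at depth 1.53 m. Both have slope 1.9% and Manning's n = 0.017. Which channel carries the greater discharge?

Channel A: For a circular section of diameter D = 1.19 m at depth y = 0.699 m, the central angle is θ = 2 arccos(1 − 2y/D) = 3.493 rad. Then A = (D²/8)(θ − sin θ) = 0.6792 m² and P = Dθ/2 = 2.078 m. Hydraulic radius R = A/P = 0.6792/2.078 = 0.3268 m. Q_A = (1/0.017)·0.6792·0.3268^(2/3)·√0.019 = 2.613 m³/s.
Channel B: Flow area A = b·y = 3.55 × 1.53 = 5.431 m². Wetted perimeter P = b + 2y = 3.55 + 2×1.53 = 6.61 m. Hydraulic radius R = A/P = 5.431/6.61 = 0.8217 m. Q_B = (1/0.017)·5.431·0.8217^(2/3)·√0.019 = 38.64 m³/s.
Q_A = 2.613 m³/s vs Q_B = 38.64 m³/s, so channel B carries more.

channel B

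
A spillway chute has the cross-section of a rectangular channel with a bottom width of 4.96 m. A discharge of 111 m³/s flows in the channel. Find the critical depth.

y_c = 3.71 m

For a rectangular channel, critical depth y_c = (q²/g)^(1/3) where q = Q/b = 111/4.96 = 22.38 m²/s.
So y_c = (22.38²/9.81)^(1/3) = 3.71 m.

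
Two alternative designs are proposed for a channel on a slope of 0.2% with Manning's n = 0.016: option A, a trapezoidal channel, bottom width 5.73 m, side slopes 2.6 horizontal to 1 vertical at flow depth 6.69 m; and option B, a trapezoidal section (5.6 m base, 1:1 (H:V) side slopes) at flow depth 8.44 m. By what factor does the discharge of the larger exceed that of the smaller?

1.21

Channel A: With bottom width b = 5.73 m and side slope z = 2.6: A = (b + zy)y = (5.73 + 2.6×6.69)×6.69 = 154.7 m²; P = b + 2y√(1+z²) = 5.73 + 2×6.69×2.786 = 43 m. Hydraulic radius R = A/P = 154.7/43 = 3.597 m. Q_A = (1/0.016)·154.7·3.597^(2/3)·√0.002 = 1015 m³/s.
Channel B: With bottom width b = 5.6 m and side slope z = 1: A = (b + zy)y = (5.6 + 1×8.44)×8.44 = 118.5 m²; P = b + 2y√(1+z²) = 5.6 + 2×8.44×1.414 = 29.47 m. Hydraulic radius R = A/P = 118.5/29.47 = 4.021 m. Q_B = (1/0.016)·118.5·4.021^(2/3)·√0.002 = 837.5 m³/s.
The larger discharge is 1015 m³/s and the smaller is 837.5 m³/s; the ratio is 1.21.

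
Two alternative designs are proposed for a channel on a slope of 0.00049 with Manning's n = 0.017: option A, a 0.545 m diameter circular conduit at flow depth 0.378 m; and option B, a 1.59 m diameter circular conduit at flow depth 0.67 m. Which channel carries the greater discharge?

Channel A: For a circular section of diameter D = 0.545 m at depth y = 0.378 m, the central angle is θ = 2 arccos(1 − 2y/D) = 3.937 rad. Then A = (D²/8)(θ − sin θ) = 0.1727 m² and P = Dθ/2 = 1.073 m. Hydraulic radius R = A/P = 0.1727/1.073 = 0.161 m. Q_A = (1/0.017)·0.1727·0.161^(2/3)·√0.00049 = 0.06653 m³/s.
Channel B: For a circular section of diameter D = 1.59 m at depth y = 0.67 m, the central angle is θ = 2 arccos(1 − 2y/D) = 2.826 rad. Then A = (D²/8)(θ − sin θ) = 0.7949 m² and P = Dθ/2 = 2.247 m. Hydraulic radius R = A/P = 0.7949/2.247 = 0.3538 m. Q_B = (1/0.017)·0.7949·0.3538^(2/3)·√0.00049 = 0.5178 m³/s.
Q_A = 0.06653 m³/s vs Q_B = 0.5178 m³/s, so channel B carries more.

channel B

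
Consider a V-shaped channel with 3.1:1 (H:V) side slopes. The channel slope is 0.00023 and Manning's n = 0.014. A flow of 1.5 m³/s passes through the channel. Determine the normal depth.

y_n = 0.89 m

Manning's equation rearranged: A R^(2/3) = nQ / (1·√S) = 0.014 × 1.5 / (√0.00023) = 1.385.
Try y = 0.764 m: A R^(2/3) = 0.9217 — too small.
Try y = 1.06 m: A R^(2/3) = 2.207 — too large.
Try y = 0.89 m: A R^(2/3) = 1.385 — matches.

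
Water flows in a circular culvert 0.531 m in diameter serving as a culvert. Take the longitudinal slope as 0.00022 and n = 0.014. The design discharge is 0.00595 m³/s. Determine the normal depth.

Manning's equation rearranged: A R^(2/3) = nQ / (1·√S) = 0.014 × 0.00595 / (√0.00022) = 0.005616.
At y = 0.0882 m: A R^(2/3) = 0.003456 — too small.
At y = 0.128 m: A R^(2/3) = 0.007343 — too large.
At y = 0.112 m: A R^(2/3) = 0.005619 — ≈ 0.005616.

y_n = 0.112 m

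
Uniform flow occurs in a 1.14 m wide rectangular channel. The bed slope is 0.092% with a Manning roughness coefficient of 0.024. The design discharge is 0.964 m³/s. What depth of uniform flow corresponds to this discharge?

Manning's equation rearranged: A R^(2/3) = nQ / (1·√S) = 0.024 × 0.964 / (√0.00092) = 0.7628.
At y = 1.06 m: A R^(2/3) = 0.6236 — low.
At y = 1.37 m: A R^(2/3) = 0.8514 — high.
At y = 1.25 m: A R^(2/3) = 0.7626 — ≈ 0.7628.

y_n = 1.25 m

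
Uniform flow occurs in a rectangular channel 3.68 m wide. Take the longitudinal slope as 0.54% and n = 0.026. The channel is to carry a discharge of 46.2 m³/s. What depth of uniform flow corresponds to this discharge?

Manning's equation rearranged: A R^(2/3) = nQ / (1·√S) = 0.026 × 46.2 / (√0.0054) = 16.35.
Try y = 3.31 m: A R^(2/3) = 13.62 — too small.
Try y = 4.47 m: A R^(2/3) = 19.63 — too large.
Try y = 3.84 m: A R^(2/3) = 16.34 — close enough.

y_n = 3.84 m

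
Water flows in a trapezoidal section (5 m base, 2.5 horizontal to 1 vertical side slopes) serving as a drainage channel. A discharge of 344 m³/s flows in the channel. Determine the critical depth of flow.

At critical depth, Q² T / (g A³) = 1, i.e. A³/T = Q²/g = 344²/9.81 = 12060.
Try y = 3.39 m: A³/T = 4343 — low.
Try y = 4.33 m: A³/T = 12070 — close enough.

y_c = 4.33 m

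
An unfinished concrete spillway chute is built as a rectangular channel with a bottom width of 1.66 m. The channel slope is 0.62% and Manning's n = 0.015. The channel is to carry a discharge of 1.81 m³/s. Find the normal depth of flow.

y_n = 0.465 m

Manning's equation rearranged: A R^(2/3) = nQ / (1·√S) = 0.015 × 1.81 / (√0.0062) = 0.3448.
At y = 0.507 m: A R^(2/3) = 0.3894 — too large.
At y = 0.36 m: A R^(2/3) = 0.2378 — too small.
At y = 0.465 m: A R^(2/3) = 0.3444 — close enough.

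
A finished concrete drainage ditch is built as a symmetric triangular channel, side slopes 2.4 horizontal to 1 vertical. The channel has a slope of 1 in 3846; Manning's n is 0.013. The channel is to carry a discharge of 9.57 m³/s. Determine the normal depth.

y_n = 1.88 m

Manning's equation rearranged: A R^(2/3) = nQ / (1·√S) = 0.013 × 9.57 / (√0.00026) = 7.715.
At y = 1.46 m: A R^(2/3) = 3.932 — short.
At y = 2.34 m: A R^(2/3) = 13.83 — over.
At y = 1.88 m: A R^(2/3) = 7.717 — close enough.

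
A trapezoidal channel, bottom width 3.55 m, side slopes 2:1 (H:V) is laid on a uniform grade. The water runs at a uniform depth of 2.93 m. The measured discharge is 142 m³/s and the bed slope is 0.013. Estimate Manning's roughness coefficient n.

n = 0.031

With bottom width b = 3.55 m and side slope z = 2: A = (b + zy)y = (3.55 + 2×2.93)×2.93 = 27.57 m²; P = b + 2y√(1+z²) = 3.55 + 2×2.93×2.236 = 16.65 m.
Hydraulic radius R = A/P = 27.57/16.65 = 1.656 m.
Rearranging Manning's equation: n = (1/Q) A R^(2/3) S^(1/2) = (1/142) × 27.57 × 1.656^(2/3) × √0.013 = 0.031.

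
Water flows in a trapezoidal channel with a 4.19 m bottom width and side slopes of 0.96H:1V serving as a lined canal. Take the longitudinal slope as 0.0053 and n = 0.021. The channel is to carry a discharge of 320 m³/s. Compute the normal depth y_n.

y_n = 5.28 m

Manning's equation rearranged: A R^(2/3) = nQ / (1·√S) = 0.021 × 320 / (√0.0053) = 92.31.
Trying y = 4.55 m: A R^(2/3) = 68.18 — short.
Trying y = 6.4 m: A R^(2/3) = 138 — over.
Trying y = 5.28 m: A R^(2/3) = 92.35 — matches.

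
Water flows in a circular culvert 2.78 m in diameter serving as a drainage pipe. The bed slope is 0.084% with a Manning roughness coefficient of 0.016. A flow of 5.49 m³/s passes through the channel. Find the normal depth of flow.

y_n = 1.61 m

Manning's equation rearranged: A R^(2/3) = nQ / (1·√S) = 0.016 × 5.49 / (√0.00084) = 3.031.
Trying y = 1.41 m: A R^(2/3) = 2.44 — short.
Trying y = 1.61 m: A R^(2/3) = 3.029 — ≈ 3.031.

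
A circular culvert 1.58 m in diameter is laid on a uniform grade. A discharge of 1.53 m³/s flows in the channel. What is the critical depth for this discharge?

y_c = 0.622 m

At critical depth, Q² T / (g A³) = 1, i.e. A³/T = Q²/g = 1.53²/9.81 = 0.2386.
At y = 0.761 m: A³/T = 0.5169 — high.
At y = 0.54 m: A³/T = 0.1384 — low.
At y = 0.622 m: A³/T = 0.2387 — close enough.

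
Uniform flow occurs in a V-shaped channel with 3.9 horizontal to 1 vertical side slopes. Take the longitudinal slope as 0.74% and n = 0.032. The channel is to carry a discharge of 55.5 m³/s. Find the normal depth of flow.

y_n = 2.24 m

Manning's equation rearranged: A R^(2/3) = nQ / (1·√S) = 0.032 × 55.5 / (√0.0074) = 20.65.
Try y = 1.7 m: A R^(2/3) = 9.901 — low.
Try y = 2.83 m: A R^(2/3) = 38.54 — high.
Try y = 2.24 m: A R^(2/3) = 20.66 — matches.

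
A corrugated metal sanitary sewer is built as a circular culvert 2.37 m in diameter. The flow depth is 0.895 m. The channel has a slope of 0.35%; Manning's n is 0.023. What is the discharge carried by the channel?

Q = 2.43 m³/s

For a circular section of diameter D = 2.37 m at depth y = 0.895 m, the central angle is θ = 2 arccos(1 − 2y/D) = 2.647 rad. Then A = (D²/8)(θ − sin θ) = 1.525 m² and P = Dθ/2 = 3.137 m.
Hydraulic radius R = A/P = 1.525/3.137 = 0.4863 m.
Manning's equation: Q = (1/n) A R^(2/3) S^(1/2) = (1/0.023) × 1.525 × 0.4863^(2/3) × 0.0035^(1/2) = 2.43 m³/s.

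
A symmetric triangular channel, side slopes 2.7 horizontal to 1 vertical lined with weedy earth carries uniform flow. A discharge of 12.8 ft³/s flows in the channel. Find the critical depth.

At critical depth, Q² T / (g A³) = 1, i.e. A³/T = Q²/g = 12.8²/32.2 = 5.088.
Trying y = 0.792 ft: A³/T = 1.136 — low.
Trying y = 1.15 ft: A³/T = 7.331 — high.
Trying y = 1.07 ft: A³/T = 5.112 — matches.

y_c = 1.07 ft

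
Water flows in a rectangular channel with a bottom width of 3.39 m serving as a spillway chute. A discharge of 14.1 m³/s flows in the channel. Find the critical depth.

y_c = 1.21 m

For a rectangular channel, critical depth y_c = (q²/g)^(1/3) where q = Q/b = 14.1/3.39 = 4.159 m²/s.
So y_c = (4.159²/9.81)^(1/3) = 1.21 m.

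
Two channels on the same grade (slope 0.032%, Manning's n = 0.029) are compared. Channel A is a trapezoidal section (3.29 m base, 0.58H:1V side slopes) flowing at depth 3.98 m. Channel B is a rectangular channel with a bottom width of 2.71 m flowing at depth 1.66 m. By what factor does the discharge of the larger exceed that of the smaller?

Channel A: With bottom width b = 3.29 m and side slope z = 0.58: A = (b + zy)y = (3.29 + 0.58×3.98)×3.98 = 22.28 m²; P = b + 2y√(1+z²) = 3.29 + 2×3.98×1.156 = 12.49 m. Hydraulic radius R = A/P = 22.28/12.49 = 1.784 m. Q_A = (1/0.029)·22.28·1.784^(2/3)·√0.00032 = 20.21 m³/s.
Channel B: Flow area A = b·y = 2.71 × 1.66 = 4.499 m². Wetted perimeter P = b + 2y = 2.71 + 2×1.66 = 6.03 m. Hydraulic radius R = A/P = 4.499/6.03 = 0.746 m. Q_B = (1/0.029)·4.499·0.746^(2/3)·√0.00032 = 2.283 m³/s.
The larger discharge is 20.21 m³/s and the smaller is 2.283 m³/s; the ratio is 8.86.

8.86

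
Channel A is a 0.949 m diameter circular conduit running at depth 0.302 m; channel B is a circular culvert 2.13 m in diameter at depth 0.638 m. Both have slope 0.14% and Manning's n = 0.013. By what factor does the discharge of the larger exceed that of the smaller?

Channel A: For a circular section of diameter D = 0.949 m at depth y = 0.302 m, the central angle is θ = 2 arccos(1 − 2y/D) = 2.397 rad. Then A = (D²/8)(θ − sin θ) = 0.1936 m² and P = Dθ/2 = 1.138 m. Hydraulic radius R = A/P = 0.1936/1.138 = 0.1702 m. Q_A = (1/0.013)·0.1936·0.1702^(2/3)·√0.0014 = 0.1712 m³/s.
Channel B: For a circular section of diameter D = 2.13 m at depth y = 0.638 m, the central angle is θ = 2 arccos(1 − 2y/D) = 2.317 rad. Then A = (D²/8)(θ − sin θ) = 0.8971 m² and P = Dθ/2 = 2.467 m. Hydraulic radius R = A/P = 0.8971/2.467 = 0.3636 m. Q_B = (1/0.013)·0.8971·0.3636^(2/3)·√0.0014 = 1.315 m³/s.
The larger discharge is 1.315 m³/s and the smaller is 0.1712 m³/s; the ratio is 7.68.

7.68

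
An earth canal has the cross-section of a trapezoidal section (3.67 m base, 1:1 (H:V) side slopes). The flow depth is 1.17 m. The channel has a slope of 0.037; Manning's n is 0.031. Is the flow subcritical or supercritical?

With bottom width b = 3.67 m and side slope z = 1: A = (b + zy)y = (3.67 + 1×1.17)×1.17 = 5.663 m²; P = b + 2y√(1+z²) = 3.67 + 2×1.17×1.414 = 6.979 m.
Hydraulic radius R = A/P = 5.663/6.979 = 0.8114 m.
V = (1/n) R^(2/3) √S = (1/0.031) × 0.8114^(2/3) × √0.037 = 5.398 m/s. Hydraulic depth D_h = A/T = 5.663/6.01 = 0.9422 m.
Froude number Fr = V/√(g·D_h) = 5.398/√(9.81×0.9422) = 1.78, which is greater than 1, so the flow is supercritical.

supercritical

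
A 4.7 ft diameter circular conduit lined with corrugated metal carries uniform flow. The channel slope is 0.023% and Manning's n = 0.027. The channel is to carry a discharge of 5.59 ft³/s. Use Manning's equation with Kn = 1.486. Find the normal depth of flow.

Manning's equation rearranged: A R^(2/3) = nQ / (1.486·√S) = 0.027 × 5.59 / (1.486 × √0.00023) = 6.697.
At y = 1.42 ft: A R^(2/3) = 3.835 — short.
At y = 2.19 ft: A R^(2/3) = 8.555 — over.
At y = 1.91 ft: A R^(2/3) = 6.701 — close enough.

y_n = 1.91 ft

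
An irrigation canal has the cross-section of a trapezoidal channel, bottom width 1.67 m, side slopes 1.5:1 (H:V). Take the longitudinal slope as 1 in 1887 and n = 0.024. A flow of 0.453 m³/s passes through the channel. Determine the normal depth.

y_n = 0.439 m

Manning's equation rearranged: A R^(2/3) = nQ / (1·√S) = 0.024 × 0.453 / (√0.0005299) = 0.4723.
Trying y = 0.307 m: A R^(2/3) = 0.2495 — low.
Trying y = 0.531 m: A R^(2/3) = 0.6694 — high.
Trying y = 0.439 m: A R^(2/3) = 0.4725 — ≈ 0.4723.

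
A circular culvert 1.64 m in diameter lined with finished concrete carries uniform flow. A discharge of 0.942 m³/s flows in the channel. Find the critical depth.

At critical depth, Q² T / (g A³) = 1, i.e. A³/T = Q²/g = 0.942²/9.81 = 0.09046.
At y = 0.326 m: A³/T = 0.02025 — short.
At y = 0.479 m: A³/T = 0.0908 — matches.

y_c = 0.479 m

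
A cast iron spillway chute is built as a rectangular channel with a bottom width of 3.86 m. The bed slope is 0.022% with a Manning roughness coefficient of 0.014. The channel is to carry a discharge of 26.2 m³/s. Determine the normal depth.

y_n = 5.12 m

Manning's equation rearranged: A R^(2/3) = nQ / (1·√S) = 0.014 × 26.2 / (√0.00022) = 24.73.
At y = 3.56 m: A R^(2/3) = 15.96 — too small.
At y = 5.72 m: A R^(2/3) = 28.2 — too large.
At y = 5.12 m: A R^(2/3) = 24.75 — close enough.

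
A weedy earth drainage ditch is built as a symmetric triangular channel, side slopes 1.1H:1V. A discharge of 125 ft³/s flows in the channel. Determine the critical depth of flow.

At critical depth, Q² T / (g A³) = 1, i.e. A³/T = Q²/g = 125²/32.2 = 485.2.
Try y = 2.61 ft: A³/T = 73.28 — short.
Try y = 4.85 ft: A³/T = 1624 — over.
Try y = 3.81 ft: A³/T = 485.7 — matches.

y_c = 3.81 ft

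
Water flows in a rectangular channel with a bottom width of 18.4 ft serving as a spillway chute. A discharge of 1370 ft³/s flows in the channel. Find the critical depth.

For a rectangular channel, critical depth y_c = (q²/g)^(1/3) where q = Q/b = 1370/18.4 = 74.46 ft²/s.
So y_c = (74.46²/32.2)^(1/3) = 5.56 ft.

y_c = 5.56 ft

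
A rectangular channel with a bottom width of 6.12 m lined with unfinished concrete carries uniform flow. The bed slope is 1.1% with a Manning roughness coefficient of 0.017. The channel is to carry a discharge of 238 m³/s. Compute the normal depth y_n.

y_n = 4.28 m

Manning's equation rearranged: A R^(2/3) = nQ / (1·√S) = 0.017 × 238 / (√0.011) = 38.58.
Try y = 3.09 m: A R^(2/3) = 25.19 — too small.
Try y = 4.96 m: A R^(2/3) = 46.44 — too large.
Try y = 4.28 m: A R^(2/3) = 38.53 — close enough.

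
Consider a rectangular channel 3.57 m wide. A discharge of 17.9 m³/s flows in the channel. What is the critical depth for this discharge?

y_c = 1.37 m

For a rectangular channel, critical depth y_c = (q²/g)^(1/3) where q = Q/b = 17.9/3.57 = 5.014 m²/s.
So y_c = (5.014²/9.81)^(1/3) = 1.37 m.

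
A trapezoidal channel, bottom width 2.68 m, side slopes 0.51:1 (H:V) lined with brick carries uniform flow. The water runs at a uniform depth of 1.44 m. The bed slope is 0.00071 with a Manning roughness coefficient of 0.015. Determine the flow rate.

With bottom width b = 2.68 m and side slope z = 0.51: A = (b + zy)y = (2.68 + 0.51×1.44)×1.44 = 4.917 m²; P = b + 2y√(1+z²) = 2.68 + 2×1.44×1.123 = 5.913 m.
Hydraulic radius R = A/P = 4.917/5.913 = 0.8315 m.
Manning's equation: Q = (1/n) A R^(2/3) S^(1/2) = (1/0.015) × 4.917 × 0.8315^(2/3) × 0.00071^(1/2) = 7.72 m³/s.

Q = 7.72 m³/s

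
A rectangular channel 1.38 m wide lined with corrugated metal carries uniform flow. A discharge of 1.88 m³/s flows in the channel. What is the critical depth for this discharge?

For a rectangular channel, critical depth y_c = (q²/g)^(1/3) where q = Q/b = 1.88/1.38 = 1.362 m²/s.
So y_c = (1.362²/9.81)^(1/3) = 0.574 m.

y_c = 0.574 m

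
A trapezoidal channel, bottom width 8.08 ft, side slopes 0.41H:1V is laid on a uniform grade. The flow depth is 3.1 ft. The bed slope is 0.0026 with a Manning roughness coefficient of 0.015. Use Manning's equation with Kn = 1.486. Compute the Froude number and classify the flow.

subcritical

With bottom width b = 8.08 ft and side slope z = 0.41: A = (b + zy)y = (8.08 + 0.41×3.1)×3.1 = 28.99 ft²; P = b + 2y√(1+z²) = 8.08 + 2×3.1×1.081 = 14.78 ft.
Hydraulic radius R = A/P = 28.99/14.78 = 1.961 ft.
V = (1.486/n) R^(2/3) √S = (1.486/0.015) × 1.961^(2/3) × √0.0026 = 7.915 ft/s. Hydraulic depth D_h = A/T = 28.99/10.62 = 2.729 ft.
Froude number Fr = V/√(g·D_h) = 7.915/√(32.2×2.729) = 0.844, which is less than 1, so the flow is subcritical.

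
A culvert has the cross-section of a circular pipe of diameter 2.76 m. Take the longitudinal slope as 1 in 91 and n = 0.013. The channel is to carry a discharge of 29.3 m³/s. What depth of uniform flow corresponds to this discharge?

Manning's equation rearranged: A R^(2/3) = nQ / (1·√S) = 0.013 × 29.3 / (√0.01099) = 3.634.
At y = 2.08 m: A R^(2/3) = 4.284 — too large.
At y = 1.63 m: A R^(2/3) = 3.063 — too small.
At y = 1.83 m: A R^(2/3) = 3.634 — ≈ 3.634.

y_n = 1.83 m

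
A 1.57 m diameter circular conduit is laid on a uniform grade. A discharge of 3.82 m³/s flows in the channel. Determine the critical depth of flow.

At critical depth, Q² T / (g A³) = 1, i.e. A³/T = Q²/g = 3.82²/9.81 = 1.488.
At y = 1.18 m: A³/T = 2.803 — over.
At y = 0.694 m: A³/T = 0.3606 — short.
At y = 1 m: A³/T = 1.459 — ≈ 1.488.

y_c = 1 m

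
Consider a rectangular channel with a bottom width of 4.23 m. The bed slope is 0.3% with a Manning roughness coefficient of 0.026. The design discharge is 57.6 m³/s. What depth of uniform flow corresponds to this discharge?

Manning's equation rearranged: A R^(2/3) = nQ / (1·√S) = 0.026 × 57.6 / (√0.003) = 27.34.
Trying y = 3.7 m: A R^(2/3) = 19.08 — too small.
Trying y = 4.97 m: A R^(2/3) = 27.35 — close enough.

y_n = 4.97 m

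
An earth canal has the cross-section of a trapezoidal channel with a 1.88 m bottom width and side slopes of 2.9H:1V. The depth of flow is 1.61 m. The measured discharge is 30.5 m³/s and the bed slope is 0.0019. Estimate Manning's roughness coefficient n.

With bottom width b = 1.88 m and side slope z = 2.9: A = (b + zy)y = (1.88 + 2.9×1.61)×1.61 = 10.54 m²; P = b + 2y√(1+z²) = 1.88 + 2×1.61×3.068 = 11.76 m.
Hydraulic radius R = A/P = 10.54/11.76 = 0.8968 m.
Rearranging Manning's equation: n = (1/Q) A R^(2/3) S^(1/2) = (1/30.5) × 10.54 × 0.8968^(2/3) × √0.0019 = 0.014.

n = 0.014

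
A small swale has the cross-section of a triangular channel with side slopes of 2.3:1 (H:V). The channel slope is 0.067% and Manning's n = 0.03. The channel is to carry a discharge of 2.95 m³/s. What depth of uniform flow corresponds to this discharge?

Manning's equation rearranged: A R^(2/3) = nQ / (1·√S) = 0.03 × 2.95 / (√0.00067) = 3.419.
Trying y = 1.18 m: A R^(2/3) = 2.126 — low.
Trying y = 1.72 m: A R^(2/3) = 5.808 — high.
Trying y = 1.41 m: A R^(2/3) = 3.419 — matches.

y_n = 1.41 m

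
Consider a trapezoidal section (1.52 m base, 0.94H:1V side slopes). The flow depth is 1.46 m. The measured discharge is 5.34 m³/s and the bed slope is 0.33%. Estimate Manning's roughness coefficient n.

With bottom width b = 1.52 m and side slope z = 0.94: A = (b + zy)y = (1.52 + 0.94×1.46)×1.46 = 4.223 m²; P = b + 2y√(1+z²) = 1.52 + 2×1.46×1.372 = 5.528 m.
Hydraulic radius R = A/P = 4.223/5.528 = 0.764 m.
Rearranging Manning's equation: n = (1/Q) A R^(2/3) S^(1/2) = (1/5.34) × 4.223 × 0.764^(2/3) × √0.0033 = 0.038.

n = 0.038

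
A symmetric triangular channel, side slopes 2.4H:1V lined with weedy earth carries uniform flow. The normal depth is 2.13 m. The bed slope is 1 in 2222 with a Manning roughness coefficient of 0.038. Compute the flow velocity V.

V = 0.552 m/s

For a triangular section with side slope z = 2.4: A = zy² = 2.4×2.13² = 10.89 m²; P = 2y√(1+z²) = 2×2.13×2.6 = 11.08 m.
Hydraulic radius R = A/P = 10.89/11.08 = 0.9831 m.
From Manning's equation, V = (1/n) R^(2/3) S^(1/2) = (1/0.038) × 0.9831^(2/3) × 0.00045^(1/2) = 0.552 m/s.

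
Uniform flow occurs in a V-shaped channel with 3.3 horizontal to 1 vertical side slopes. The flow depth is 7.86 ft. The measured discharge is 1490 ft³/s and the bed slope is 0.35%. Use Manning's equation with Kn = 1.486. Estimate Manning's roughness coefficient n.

n = 0.0291

For a triangular section with side slope z = 3.3: A = zy² = 3.3×7.86² = 203.9 ft²; P = 2y√(1+z²) = 2×7.86×3.448 = 54.21 ft.
Hydraulic radius R = A/P = 203.9/54.21 = 3.761 ft.
Rearranging Manning's equation: n = (1.486/Q) A R^(2/3) S^(1/2) = (1.486/1490) × 203.9 × 3.761^(2/3) × √0.0035 = 0.0291.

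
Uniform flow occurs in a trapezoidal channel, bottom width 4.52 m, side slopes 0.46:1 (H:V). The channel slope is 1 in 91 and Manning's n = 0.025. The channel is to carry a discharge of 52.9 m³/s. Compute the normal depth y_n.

y_n = 2.02 m

Manning's equation rearranged: A R^(2/3) = nQ / (1·√S) = 0.025 × 52.9 / (√0.01099) = 12.62.
Trying y = 2.28 m: A R^(2/3) = 15.36 — too large.
Trying y = 1.76 m: A R^(2/3) = 10.1 — too small.
Trying y = 2.02 m: A R^(2/3) = 12.62 — close enough.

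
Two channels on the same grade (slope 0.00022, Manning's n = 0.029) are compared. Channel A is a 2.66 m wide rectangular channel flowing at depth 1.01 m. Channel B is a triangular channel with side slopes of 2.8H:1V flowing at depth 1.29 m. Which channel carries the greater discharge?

channel B

Channel A: Flow area A = b·y = 2.66 × 1.01 = 2.687 m². Wetted perimeter P = b + 2y = 2.66 + 2×1.01 = 4.68 m. Hydraulic radius R = A/P = 2.687/4.68 = 0.5741 m. Q_A = (1/0.029)·2.687·0.5741^(2/3)·√0.00022 = 0.9491 m³/s.
Channel B: For a triangular section with side slope z = 2.8: A = zy² = 2.8×1.29² = 4.659 m²; P = 2y√(1+z²) = 2×1.29×2.973 = 7.671 m. Hydraulic radius R = A/P = 4.659/7.671 = 0.6074 m. Q_B = (1/0.029)·4.659·0.6074^(2/3)·√0.00022 = 1.709 m³/s.
Q_A = 0.9491 m³/s vs Q_B = 1.709 m³/s, so channel B carries more.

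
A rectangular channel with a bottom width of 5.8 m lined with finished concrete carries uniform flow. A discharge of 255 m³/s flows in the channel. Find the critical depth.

For a rectangular channel, critical depth y_c = (q²/g)^(1/3) where q = Q/b = 255/5.8 = 43.97 m²/s.
So y_c = (43.97²/9.81)^(1/3) = 5.82 m.

y_c = 5.82 m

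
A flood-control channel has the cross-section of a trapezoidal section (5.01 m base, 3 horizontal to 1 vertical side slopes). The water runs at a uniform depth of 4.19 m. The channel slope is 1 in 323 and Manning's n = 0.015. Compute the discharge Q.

Q = 481 m³/s

With bottom width b = 5.01 m and side slope z = 3: A = (b + zy)y = (5.01 + 3×4.19)×4.19 = 73.66 m²; P = b + 2y√(1+z²) = 5.01 + 2×4.19×3.162 = 31.51 m.
Hydraulic radius R = A/P = 73.66/31.51 = 2.338 m.
Manning's equation: Q = (1/n) A R^(2/3) S^(1/2) = (1/0.015) × 73.66 × 2.338^(2/3) × 0.003096^(1/2) = 481 m³/s.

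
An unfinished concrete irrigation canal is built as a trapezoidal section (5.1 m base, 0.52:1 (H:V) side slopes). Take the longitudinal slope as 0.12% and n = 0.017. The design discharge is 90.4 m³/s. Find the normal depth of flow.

Manning's equation rearranged: A R^(2/3) = nQ / (1·√S) = 0.017 × 90.4 / (√0.0012) = 44.36.
Try y = 4.78 m: A R^(2/3) = 62.89 — high.
Try y = 3.11 m: A R^(2/3) = 30.05 — low.
Try y = 3.91 m: A R^(2/3) = 44.34 — ≈ 44.36.

y_n = 3.91 m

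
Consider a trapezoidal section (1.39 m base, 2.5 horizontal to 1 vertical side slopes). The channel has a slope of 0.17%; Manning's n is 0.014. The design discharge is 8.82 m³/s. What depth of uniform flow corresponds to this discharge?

Manning's equation rearranged: A R^(2/3) = nQ / (1·√S) = 0.014 × 8.82 / (√0.0017) = 2.995.
At y = 1.17 m: A R^(2/3) = 3.813 — high.
At y = 0.733 m: A R^(2/3) = 1.372 — low.
At y = 1.05 m: A R^(2/3) = 2.994 — close enough.

y_n = 1.05 m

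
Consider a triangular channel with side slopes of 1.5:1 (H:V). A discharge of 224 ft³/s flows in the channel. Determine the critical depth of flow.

y_c = 4.25 ft

At critical depth, Q² T / (g A³) = 1, i.e. A³/T = Q²/g = 224²/32.2 = 1558.
At y = 5.22 ft: A³/T = 4360 — over.
At y = 3.28 ft: A³/T = 427.1 — short.
At y = 4.25 ft: A³/T = 1560 — matches.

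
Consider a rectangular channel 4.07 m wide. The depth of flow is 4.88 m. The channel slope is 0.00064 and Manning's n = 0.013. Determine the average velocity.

V = 2.48 m/s

Flow area A = b·y = 4.07 × 4.88 = 19.86 m². Wetted perimeter P = b + 2y = 4.07 + 2×4.88 = 13.83 m.
Hydraulic radius R = A/P = 19.86/13.83 = 1.436 m.
From Manning's equation, V = (1/n) R^(2/3) S^(1/2) = (1/0.013) × 1.436^(2/3) × 0.00064^(1/2) = 2.48 m/s.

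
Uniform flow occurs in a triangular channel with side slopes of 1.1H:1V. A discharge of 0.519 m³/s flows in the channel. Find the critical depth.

y_c = 0.539 m

At critical depth, Q² T / (g A³) = 1, i.e. A³/T = Q²/g = 0.519²/9.81 = 0.02746.
At y = 0.602 m: A³/T = 0.04783 — too large.
At y = 0.405 m: A³/T = 0.006592 — too small.
At y = 0.539 m: A³/T = 0.02752 — close enough.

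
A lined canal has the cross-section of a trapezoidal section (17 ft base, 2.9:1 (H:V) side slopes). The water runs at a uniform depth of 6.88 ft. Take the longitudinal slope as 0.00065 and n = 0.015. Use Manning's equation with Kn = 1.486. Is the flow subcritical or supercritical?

subcritical

With bottom width b = 17 ft and side slope z = 2.9: A = (b + zy)y = (17 + 2.9×6.88)×6.88 = 254.2 ft²; P = b + 2y√(1+z²) = 17 + 2×6.88×3.068 = 59.21 ft.
Hydraulic radius R = A/P = 254.2/59.21 = 4.294 ft.
V = (1.486/n) R^(2/3) √S = (1.486/0.015) × 4.294^(2/3) × √0.00065 = 6.672 ft/s. Hydraulic depth D_h = A/T = 254.2/56.9 = 4.468 ft.
Froude number Fr = V/√(g·D_h) = 6.672/√(32.2×4.468) = 0.556, which is less than 1, so the flow is subcritical.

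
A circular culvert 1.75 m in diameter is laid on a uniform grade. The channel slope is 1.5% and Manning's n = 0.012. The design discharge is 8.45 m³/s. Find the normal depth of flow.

y_n = 0.974 m

Manning's equation rearranged: A R^(2/3) = nQ / (1·√S) = 0.012 × 8.45 / (√0.015) = 0.8279.
Trying y = 0.673 m: A R^(2/3) = 0.4345 — too small.
Trying y = 0.974 m: A R^(2/3) = 0.8276 — matches.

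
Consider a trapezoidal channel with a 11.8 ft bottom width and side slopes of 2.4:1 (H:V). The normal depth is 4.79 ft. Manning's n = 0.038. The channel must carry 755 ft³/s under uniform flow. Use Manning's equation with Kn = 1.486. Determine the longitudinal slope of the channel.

S = 0.0068

With bottom width b = 11.8 ft and side slope z = 2.4: A = (b + zy)y = (11.8 + 2.4×4.79)×4.79 = 111.6 ft²; P = b + 2y√(1+z²) = 11.8 + 2×4.79×2.6 = 36.71 ft.
Hydraulic radius R = A/P = 111.6/36.71 = 3.04 ft.
From Manning's equation, S = [nQ / (1.486 A R^(2/3))]² = [0.038 × 755 / (1.486 × 111.6 × 3.04^(2/3))]² = 0.0068.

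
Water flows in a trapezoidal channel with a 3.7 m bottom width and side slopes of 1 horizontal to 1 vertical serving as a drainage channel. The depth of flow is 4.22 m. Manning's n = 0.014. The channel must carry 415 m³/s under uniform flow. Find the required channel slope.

S = 0.011

With bottom width b = 3.7 m and side slope z = 1: A = (b + zy)y = (3.7 + 1×4.22)×4.22 = 33.42 m²; P = b + 2y√(1+z²) = 3.7 + 2×4.22×1.414 = 15.64 m.
Hydraulic radius R = A/P = 33.42/15.64 = 2.138 m.
From Manning's equation, S = [nQ / (1 A R^(2/3))]² = [0.014 × 415 / (1 × 33.42 × 2.138^(2/3))]² = 0.011.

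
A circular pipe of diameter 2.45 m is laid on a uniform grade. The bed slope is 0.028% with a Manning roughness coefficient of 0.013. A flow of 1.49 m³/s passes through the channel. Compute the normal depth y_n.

Manning's equation rearranged: A R^(2/3) = nQ / (1·√S) = 0.013 × 1.49 / (√0.00028) = 1.158.
At y = 1.22 m: A R^(2/3) = 1.688 — too large.
At y = 0.819 m: A R^(2/3) = 0.8195 — too small.
At y = 0.986 m: A R^(2/3) = 1.159 — ≈ 1.158.

y_n = 0.986 m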